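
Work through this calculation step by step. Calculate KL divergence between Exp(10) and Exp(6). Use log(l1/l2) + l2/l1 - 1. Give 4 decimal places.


KL divergence for exponential family:
KL = log(l1/l2) + l2/l1 - 1.
log(10/6) = 0.510826.
6/10 = 0.6.
KL = 0.510826 + 0.6 - 1 = 0.1108

0.1108


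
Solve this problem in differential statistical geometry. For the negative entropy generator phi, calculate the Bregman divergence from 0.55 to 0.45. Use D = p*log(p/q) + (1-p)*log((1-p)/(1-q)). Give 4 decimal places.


Bregman divergence with negative entropy generator:
D = p*log(p/q) + (1-p)*log((1-p)/(1-q)).
p = 0.55, q = 0.45.
p*log(p/q) = 0.55*log(0.55/0.45) = 0.110369.
(1-p)*log((1-p)/(1-q)) = 0.45*log(0.45/0.55) = -0.090302.
D = 0.110369 + -0.090302 = 0.0201

0.0201


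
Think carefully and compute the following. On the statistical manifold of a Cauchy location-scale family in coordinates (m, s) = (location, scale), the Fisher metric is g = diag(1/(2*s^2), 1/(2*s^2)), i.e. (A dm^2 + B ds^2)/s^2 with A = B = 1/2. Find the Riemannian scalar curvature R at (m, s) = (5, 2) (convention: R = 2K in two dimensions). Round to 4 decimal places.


The metric has the form g = (A dm^2 + B ds^2)/s^2 with A = 1/2, B = 1/2.
Substitute u = sqrt(A/B)*m: g = B*(du^2 + ds^2)/s^2, i.e. B times the
Poincare upper half-plane metric, which has constant Gaussian curvature -1.
Scaling a 2D metric by a constant c divides the Gaussian curvature by c,
so K = -1/B = -1/(1/2) = -2.0000 everywhere (the point (m, s) = (5, 2) is irrelevant:
the curvature is constant).
Scalar curvature in dimension 2: R = 2K = -2/(1/2) = -4.0000.

-4.0000


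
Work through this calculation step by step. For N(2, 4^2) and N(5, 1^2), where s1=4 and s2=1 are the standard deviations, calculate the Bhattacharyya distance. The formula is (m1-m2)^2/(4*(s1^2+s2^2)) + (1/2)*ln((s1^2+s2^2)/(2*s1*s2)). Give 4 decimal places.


Bhattacharyya distance between two Gaussians:
DB = (m1-m2)^2/(4*(s1^2+s2^2)) + (1/2)*ln((s1^2+s2^2)/(2*s1*s2)).
(m1-m2)^2 = (-3)^2 = 9.
s1^2+s2^2 = 16 + 1 = 17.
term1 = 9/68 = 0.132353.
term2 = 0.5*ln(17/8.0) = 0.376886.
DB = 0.132353 + 0.376886 = 0.5092

0.5092


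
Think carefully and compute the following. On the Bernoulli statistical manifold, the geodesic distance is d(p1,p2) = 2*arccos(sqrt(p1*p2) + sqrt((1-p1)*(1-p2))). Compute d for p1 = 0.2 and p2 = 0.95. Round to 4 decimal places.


Geodesic distance on Bernoulli manifold:
d(p1,p2) = 2*arccos(sqrt(p1*p2) + sqrt((1-p1)*(1-p2))).
sqrt(p1*p2) = sqrt(0.2*0.95) = 0.43589.
sqrt((1-p1)*(1-p2)) = sqrt(0.8*0.05) = 0.2.
arg = 0.43589 + 0.2 = 0.63589.
d = 2*arccos(0.63589) = 1.7633

1.7633


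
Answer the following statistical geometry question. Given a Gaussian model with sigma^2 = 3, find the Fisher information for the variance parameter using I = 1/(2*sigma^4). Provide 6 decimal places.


Fisher information for variance: I(sigma^2) = 1/(2*sigma^4).
sigma^2 = 3, so sigma^4 = 9.
I = 1/(2*9) = 1/18 = 0.055556

0.055556


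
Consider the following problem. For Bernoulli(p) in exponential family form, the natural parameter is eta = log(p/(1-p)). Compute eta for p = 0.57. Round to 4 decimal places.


Natural parameter for Bernoulli: eta = log(p/(1-p)).
p = 0.57, 1-p = 0.43.
p/(1-p) = 1.325581.
eta = log(1.325581) = 0.2819

0.2819


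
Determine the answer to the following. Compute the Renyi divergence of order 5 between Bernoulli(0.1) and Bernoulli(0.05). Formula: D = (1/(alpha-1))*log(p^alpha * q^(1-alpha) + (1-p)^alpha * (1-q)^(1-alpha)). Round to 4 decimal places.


Renyi divergence of order alpha between Bernoulli distributions:
D = (1/(alpha-1))*log(p^alpha * q^(1-alpha) + (1-p)^alpha * (1-q)^(1-alpha)).
alpha = 5, p = 0.1, q = 0.05.
p^alpha * q^(1-alpha) = 0.1^5 * 0.05^-4 = 1.6.
(1-p)^alpha * (1-q)^(1-alpha) = 0.9^5 * 0.95^-4 = 0.724967.
sum = 1.6 + 0.724967 = 2.324967.
D = (1/4)*log(2.324967) = 0.2109

0.2109


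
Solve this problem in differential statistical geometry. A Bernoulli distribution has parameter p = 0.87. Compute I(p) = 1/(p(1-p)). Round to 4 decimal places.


For Bernoulli(p), Fisher information is I(p) = 1/(p*(1-p)).
p = 0.87, 1-p = 0.13.
p*(1-p) = 0.1131.
I(p) = 1/0.1131 = 8.8417

8.8417


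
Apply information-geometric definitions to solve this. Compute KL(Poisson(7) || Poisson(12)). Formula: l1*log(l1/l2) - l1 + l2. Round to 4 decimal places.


KL divergence for Poisson:
KL = l1*log(l1/l2) - l1 + l2.
l1 = 7, l2 = 12.
log(7/12) = -0.538997.
l1*log(l1/l2) = 7 * -0.538997 = -3.772976.
KL = -3.772976 - 7 + 12 = 1.2270

1.2270


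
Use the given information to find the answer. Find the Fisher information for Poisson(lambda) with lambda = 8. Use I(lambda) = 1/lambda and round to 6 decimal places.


Fisher information for Poisson: I(lambda) = 1/lambda.
lambda = 8.
I(lambda) = 1/8 = 0.125000

0.125000


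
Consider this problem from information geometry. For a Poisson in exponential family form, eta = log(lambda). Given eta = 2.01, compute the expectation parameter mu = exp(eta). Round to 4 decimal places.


Expectation parameter for Poisson exponential family:
mu = exp(eta).
eta = 2.01.
mu = exp(2.01) = 7.4633

7.4633


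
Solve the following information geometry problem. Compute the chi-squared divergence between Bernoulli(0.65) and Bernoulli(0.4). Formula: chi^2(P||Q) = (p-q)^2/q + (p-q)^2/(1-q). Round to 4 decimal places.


Chi-squared divergence between Bernoulli distributions:
chi^2 = (p-q)^2/q + (p-q)^2/(1-q).
p = 0.65, q = 0.4, p-q = 0.25.
(p-q)^2 = 0.0625.
term1 = 0.0625/0.4 = 0.15625.
term2 = 0.0625/0.6 = 0.104167.
chi^2 = 0.15625 + 0.104167 = 0.2604

0.2604


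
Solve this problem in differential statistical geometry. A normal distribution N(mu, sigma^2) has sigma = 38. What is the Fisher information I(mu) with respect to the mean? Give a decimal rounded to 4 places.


The Fisher information for the mean of a normal distribution is I(mu) = 1/sigma^2.
sigma = 38, so sigma^2 = 1444.
I(mu) = 1/1444 = 0.0007

0.0007


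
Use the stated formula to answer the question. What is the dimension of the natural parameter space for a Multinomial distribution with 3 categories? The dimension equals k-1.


Exponential family dimension calculation:
For Multinomial with k=3 categories, dim = k-1 = 2.

2


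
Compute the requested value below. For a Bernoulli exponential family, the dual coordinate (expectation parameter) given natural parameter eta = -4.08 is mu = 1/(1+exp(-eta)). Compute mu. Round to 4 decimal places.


Dual coordinate (expectation parameter) for Bernoulli:
mu = 1/(1+exp(-eta)).
eta = -4.08.
exp(-eta) = exp(4.08) = 59.14547.
mu = 1/(1+59.14547) = 0.0166

0.0166


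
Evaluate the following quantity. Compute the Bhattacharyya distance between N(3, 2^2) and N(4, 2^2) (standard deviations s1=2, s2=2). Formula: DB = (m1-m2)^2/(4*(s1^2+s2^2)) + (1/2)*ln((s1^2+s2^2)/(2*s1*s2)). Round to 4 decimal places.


Bhattacharyya distance between two Gaussians:
DB = (m1-m2)^2/(4*(s1^2+s2^2)) + (1/2)*ln((s1^2+s2^2)/(2*s1*s2)).
(m1-m2)^2 = (-1)^2 = 1.
s1^2+s2^2 = 4 + 4 = 8.
term1 = 1/32 = 0.03125.
term2 = 0.5*ln(8/8.0) = 0.0.
DB = 0.03125 + 0.0 = 0.0313

0.0313


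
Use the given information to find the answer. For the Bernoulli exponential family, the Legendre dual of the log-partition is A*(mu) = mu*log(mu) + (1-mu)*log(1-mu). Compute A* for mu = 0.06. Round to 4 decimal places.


Legendre transform for Bernoulli:
A*(mu) = mu*log(mu) + (1-mu)*log(1-mu).
mu = 0.06, 1-mu = 0.94.
mu*log(mu) = 0.06*log(0.06) = -0.168805.
(1-mu)*log(1-mu) = 0.94*log(0.94) = -0.058163.
A* = -0.168805 + -0.058163 = -0.2270

-0.2270


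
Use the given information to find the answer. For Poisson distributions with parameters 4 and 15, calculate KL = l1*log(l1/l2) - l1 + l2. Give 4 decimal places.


KL divergence for Poisson:
KL = l1*log(l1/l2) - l1 + l2.
l1 = 4, l2 = 15.
log(4/15) = -1.321756.
l1*log(l1/l2) = 4 * -1.321756 = -5.287023.
KL = -5.287023 - 4 + 15 = 5.7130

5.7130


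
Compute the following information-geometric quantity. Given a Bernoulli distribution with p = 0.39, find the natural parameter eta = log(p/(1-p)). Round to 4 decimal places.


Natural parameter for Bernoulli: eta = log(p/(1-p)).
p = 0.39, 1-p = 0.61.
p/(1-p) = 0.639344.
eta = log(0.639344) = -0.4473

-0.4473


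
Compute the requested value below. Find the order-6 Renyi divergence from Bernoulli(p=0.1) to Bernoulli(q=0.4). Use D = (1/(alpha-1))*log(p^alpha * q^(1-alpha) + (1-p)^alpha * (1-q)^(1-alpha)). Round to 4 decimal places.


Renyi divergence of order alpha between Bernoulli distributions:
D = (1/(alpha-1))*log(p^alpha * q^(1-alpha) + (1-p)^alpha * (1-q)^(1-alpha)).
alpha = 6, p = 0.1, q = 0.4.
p^alpha * q^(1-alpha) = 0.1^6 * 0.4^-5 = 9.8e-05.
(1-p)^alpha * (1-q)^(1-alpha) = 0.9^6 * 0.6^-5 = 6.834375.
sum = 9.8e-05 + 6.834375 = 6.834473.
D = (1/5)*log(6.834473) = 0.3844

0.3844


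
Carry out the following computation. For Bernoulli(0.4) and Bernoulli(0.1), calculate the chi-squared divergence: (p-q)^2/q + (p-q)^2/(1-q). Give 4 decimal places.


Chi-squared divergence between Bernoulli distributions:
chi^2 = (p-q)^2/q + (p-q)^2/(1-q).
p = 0.4, q = 0.1, p-q = 0.3.
(p-q)^2 = 0.09.
term1 = 0.09/0.1 = 0.9.
term2 = 0.09/0.9 = 0.1.
chi^2 = 0.9 + 0.1 = 1.0000

1.0000


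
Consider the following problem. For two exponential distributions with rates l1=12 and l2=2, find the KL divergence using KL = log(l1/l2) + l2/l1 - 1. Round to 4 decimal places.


KL divergence for exponential family:
KL = log(l1/l2) + l2/l1 - 1.
log(12/2) = 1.791759.
2/12 = 0.166667.
KL = 1.791759 + 0.166667 - 1 = 0.9584

0.9584


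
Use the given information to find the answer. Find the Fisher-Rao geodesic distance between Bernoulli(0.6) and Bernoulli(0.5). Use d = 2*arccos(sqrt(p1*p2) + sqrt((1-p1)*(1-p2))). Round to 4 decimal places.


Geodesic distance on Bernoulli manifold:
d(p1,p2) = 2*arccos(sqrt(p1*p2) + sqrt((1-p1)*(1-p2))).
sqrt(p1*p2) = sqrt(0.6*0.5) = 0.547723.
sqrt((1-p1)*(1-p2)) = sqrt(0.4*0.5) = 0.447214.
arg = 0.547723 + 0.447214 = 0.994936.
d = 2*arccos(0.994936) = 0.2014

0.2014


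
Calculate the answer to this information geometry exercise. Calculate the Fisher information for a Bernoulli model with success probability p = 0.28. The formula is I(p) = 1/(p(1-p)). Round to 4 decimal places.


For Bernoulli(p), Fisher information is I(p) = 1/(p*(1-p)).
p = 0.28, 1-p = 0.72.
p*(1-p) = 0.2016.
I(p) = 1/0.2016 = 4.9603

4.9603


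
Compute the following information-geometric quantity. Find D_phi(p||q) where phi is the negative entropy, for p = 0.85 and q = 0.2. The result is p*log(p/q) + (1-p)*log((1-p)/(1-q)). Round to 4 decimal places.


Bregman divergence with negative entropy generator:
D = p*log(p/q) + (1-p)*log((1-p)/(1-q)).
p = 0.85, q = 0.2.
p*log(p/q) = 0.85*log(0.85/0.2) = 1.229881.
(1-p)*log((1-p)/(1-q)) = 0.15*log(0.15/0.8) = -0.251096.
D = 1.229881 + -0.251096 = 0.9788

0.9788


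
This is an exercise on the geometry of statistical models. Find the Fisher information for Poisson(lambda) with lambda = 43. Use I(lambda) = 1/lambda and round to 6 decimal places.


Fisher information for Poisson: I(lambda) = 1/lambda.
lambda = 43.
I(lambda) = 1/43 = 0.023256

0.023256


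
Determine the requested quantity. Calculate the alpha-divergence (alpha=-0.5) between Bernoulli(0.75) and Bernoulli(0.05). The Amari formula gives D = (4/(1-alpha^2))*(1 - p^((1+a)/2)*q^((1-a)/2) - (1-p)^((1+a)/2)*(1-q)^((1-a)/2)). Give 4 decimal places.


Amari alpha-divergence:
D = (4/(1-alpha^2))*(1 - p^((1+a)/2)*q^((1-a)/2) - (1-p)^((1+a)/2)*(1-q)^((1-a)/2)).
alpha = -0.5, p = 0.75, q = 0.05.
e1 = (1+alpha)/2 = 0.25, e2 = (1-alpha)/2 = 0.75.
t1 = p^e1 * q^e2 = 0.75^0.25 * 0.05^0.75 = 0.098399.
t2 = (1-p)^e1 * (1-q)^e2 = 0.25^0.25 * 0.95^0.75 = 0.680421.
4/(1-alpha^2) = 5.333333.
D = 5.333333*(1 - 0.098399 - 0.680421) = 1.1796

1.1796


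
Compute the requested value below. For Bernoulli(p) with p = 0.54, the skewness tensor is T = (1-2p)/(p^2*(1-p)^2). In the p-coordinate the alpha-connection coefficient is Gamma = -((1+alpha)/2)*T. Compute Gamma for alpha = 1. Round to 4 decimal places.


Skewness (Amari-Chentsov) tensor: T = (1-2p)/(p^2*(1-p)^2).
p = 0.54, 1-2p = -0.08, p^2 = 0.2916, (1-p)^2 = 0.2116.
T = -0.08/(0.2916 * 0.2116) = -1.296543.
In the p-coordinate, Gamma^(alpha) = Gamma^(0) - (alpha/2)*T with Gamma^(0) = (1/2)*g'(p) = -T/2,
so Gamma^(alpha) = -((1+alpha)/2)*T.
alpha = 1, -(1+alpha)/2 = -1.0.
Gamma = -1.0 * -1.296543 = 1.2965

1.2965


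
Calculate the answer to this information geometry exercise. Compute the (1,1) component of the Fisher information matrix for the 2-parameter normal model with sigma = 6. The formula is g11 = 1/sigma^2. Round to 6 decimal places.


For the 2-parameter normal family, the Fisher metric has:
  g11 = 1/sigma^2, g22 = 2/sigma^2.
sigma = 6, sigma^2 = 36.
g11 = 0.027778

0.027778


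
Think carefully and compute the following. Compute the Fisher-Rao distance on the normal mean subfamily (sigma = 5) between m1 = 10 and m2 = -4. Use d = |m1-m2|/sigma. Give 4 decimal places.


On the fixed-variance normal subfamily, geodesic distance = |m1-m2|/sigma.
|10 - -4| = 14.
sigma = 5.
d = 14/5 = 2.8000

2.8000


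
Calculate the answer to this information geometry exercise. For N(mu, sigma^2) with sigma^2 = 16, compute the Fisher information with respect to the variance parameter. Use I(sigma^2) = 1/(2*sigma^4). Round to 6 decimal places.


Fisher information for variance: I(sigma^2) = 1/(2*sigma^4).
sigma^2 = 16, so sigma^4 = 256.
I = 1/(2*256) = 1/512 = 0.001953

0.001953


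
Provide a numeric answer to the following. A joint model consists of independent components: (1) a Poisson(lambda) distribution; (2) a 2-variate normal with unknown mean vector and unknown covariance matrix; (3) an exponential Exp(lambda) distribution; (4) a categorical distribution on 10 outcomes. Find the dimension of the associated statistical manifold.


The dimension of a statistical manifold equals the number of free
(independent) real parameters of the model. For a product of independent
blocks the parameter counts add.
- Poisson (lambda): 1.
- 2-variate normal: 2 (mean) + 2*3/2 = 3 (symmetric covariance) = 5.
- exponential (lambda): 1.
- categorical on 10 outcomes (probabilities sum to 1): 10-1 = 9.
Total = 1 + 5 + 1 + 9 = 16.
Dimension = 16

16


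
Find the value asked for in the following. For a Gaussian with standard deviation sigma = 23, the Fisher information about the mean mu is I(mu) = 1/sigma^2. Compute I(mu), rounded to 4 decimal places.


The Fisher information for the mean of a normal distribution is I(mu) = 1/sigma^2.
sigma = 23, so sigma^2 = 529.
I(mu) = 1/529 = 0.0019

0.0019


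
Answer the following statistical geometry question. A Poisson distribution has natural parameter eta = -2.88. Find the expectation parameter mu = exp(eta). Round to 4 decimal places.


Expectation parameter for Poisson exponential family:
mu = exp(eta).
eta = -2.88.
mu = exp(-2.88) = 0.0561

0.0561


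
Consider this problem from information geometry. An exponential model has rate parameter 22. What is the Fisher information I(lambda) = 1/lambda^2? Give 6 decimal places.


Fisher information for exponential: I(lambda) = 1/lambda^2.
lambda = 22, lambda^2 = 484.
I = 1/484 = 0.002066

0.002066


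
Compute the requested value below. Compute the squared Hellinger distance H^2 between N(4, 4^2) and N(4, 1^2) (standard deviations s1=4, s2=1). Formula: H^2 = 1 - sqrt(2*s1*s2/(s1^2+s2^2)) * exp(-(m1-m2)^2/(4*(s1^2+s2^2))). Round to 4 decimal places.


Squared Hellinger distance for Gaussians:
H^2 = 1 - sqrt(2*s1*s2/(s1^2+s2^2)) * exp(-(m1-m2)^2/(4*(s1^2+s2^2))).
s1^2 = 16, s2^2 = 1, s1^2+s2^2 = 17.
sqrt(2*4*1/(17)) = 0.685994.
(m1-m2)^2 = (0)^2 = 0.
exp(-0/(4*17)) = exp(0.0) = 1.0.
H^2 = 1 - 0.685994*1.0 = 0.3140

0.3140


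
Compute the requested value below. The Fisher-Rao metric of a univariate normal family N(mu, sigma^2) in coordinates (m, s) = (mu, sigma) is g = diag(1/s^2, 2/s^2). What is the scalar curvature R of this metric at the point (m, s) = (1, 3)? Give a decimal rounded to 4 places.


The metric has the form g = (A dm^2 + B ds^2)/s^2 with A = 1, B = 2.
Substitute u = sqrt(A/B)*m: g = B*(du^2 + ds^2)/s^2, i.e. B times the
Poincare upper half-plane metric, which has constant Gaussian curvature -1.
Scaling a 2D metric by a constant c divides the Gaussian curvature by c,
so K = -1/B = -1/(2) = -0.5000 everywhere (the point (m, s) = (1, 3) is irrelevant:
the curvature is constant).
Scalar curvature in dimension 2: R = 2K = -2/(2) = -1.0000.

-1.0000


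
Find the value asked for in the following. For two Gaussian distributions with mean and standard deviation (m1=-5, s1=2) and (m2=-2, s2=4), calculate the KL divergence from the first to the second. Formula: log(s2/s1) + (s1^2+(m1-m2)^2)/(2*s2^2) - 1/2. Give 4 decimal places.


KL divergence between normal distributions:
KL = log(s2/s1) + (s1^2 + (m1-m2)^2)/(2*s2^2) - 1/2.
log(4/2) = 0.693147.
(2^2 + (-5--2)^2)/(2*4^2) = (4 + 9)/32 = 0.40625.
KL = 0.693147 + 0.40625 - 0.5 = 0.5994

0.5994


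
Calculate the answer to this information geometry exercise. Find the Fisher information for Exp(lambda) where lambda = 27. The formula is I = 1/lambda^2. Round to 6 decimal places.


Fisher information for exponential: I(lambda) = 1/lambda^2.
lambda = 27, lambda^2 = 729.
I = 1/729 = 0.001372

0.001372


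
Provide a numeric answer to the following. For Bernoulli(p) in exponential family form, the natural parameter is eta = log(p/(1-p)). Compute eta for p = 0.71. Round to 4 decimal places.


Natural parameter for Bernoulli: eta = log(p/(1-p)).
p = 0.71, 1-p = 0.29.
p/(1-p) = 2.448276.
eta = log(2.448276) = 0.8954

0.8954


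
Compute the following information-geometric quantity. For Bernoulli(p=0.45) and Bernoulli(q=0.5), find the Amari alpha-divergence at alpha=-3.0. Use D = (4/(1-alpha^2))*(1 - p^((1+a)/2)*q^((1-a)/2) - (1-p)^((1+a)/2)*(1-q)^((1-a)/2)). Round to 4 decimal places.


Amari alpha-divergence:
D = (4/(1-alpha^2))*(1 - p^((1+a)/2)*q^((1-a)/2) - (1-p)^((1+a)/2)*(1-q)^((1-a)/2)).
alpha = -3.0, p = 0.45, q = 0.5.
e1 = (1+alpha)/2 = -1.0, e2 = (1-alpha)/2 = 2.0.
t1 = p^e1 * q^e2 = 0.45^-1.0 * 0.5^2.0 = 0.555556.
t2 = (1-p)^e1 * (1-q)^e2 = 0.55^-1.0 * 0.5^2.0 = 0.454545.
4/(1-alpha^2) = -0.5.
D = -0.5*(1 - 0.555556 - 0.454545) = 0.0051

0.0051


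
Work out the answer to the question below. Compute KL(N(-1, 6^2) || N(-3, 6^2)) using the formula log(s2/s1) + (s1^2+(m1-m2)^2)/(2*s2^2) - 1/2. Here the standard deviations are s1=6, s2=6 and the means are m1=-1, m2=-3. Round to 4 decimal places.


KL divergence between normal distributions:
KL = log(s2/s1) + (s1^2 + (m1-m2)^2)/(2*s2^2) - 1/2.
log(6/6) = 0.0.
(6^2 + (-1--3)^2)/(2*6^2) = (36 + 4)/72 = 0.555556.
KL = 0.0 + 0.555556 - 0.5 = 0.0556

0.0556


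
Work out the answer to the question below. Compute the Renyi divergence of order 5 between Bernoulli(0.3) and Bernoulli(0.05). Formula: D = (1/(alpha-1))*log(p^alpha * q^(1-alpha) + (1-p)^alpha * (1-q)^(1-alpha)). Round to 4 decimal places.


Renyi divergence of order alpha between Bernoulli distributions:
D = (1/(alpha-1))*log(p^alpha * q^(1-alpha) + (1-p)^alpha * (1-q)^(1-alpha)).
alpha = 5, p = 0.3, q = 0.05.
p^alpha * q^(1-alpha) = 0.3^5 * 0.05^-4 = 388.8.
(1-p)^alpha * (1-q)^(1-alpha) = 0.7^5 * 0.95^-4 = 0.206346.
sum = 388.8 + 0.206346 = 389.006346.
D = (1/4)*log(389.006346) = 1.4909

1.4909


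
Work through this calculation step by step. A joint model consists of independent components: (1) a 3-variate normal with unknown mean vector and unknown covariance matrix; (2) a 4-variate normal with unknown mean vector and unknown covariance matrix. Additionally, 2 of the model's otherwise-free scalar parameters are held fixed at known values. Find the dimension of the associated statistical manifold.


The dimension of a statistical manifold equals the number of free
(independent) real parameters of the model. For a product of independent
blocks the parameter counts add.
- 3-variate normal: 3 (mean) + 3*4/2 = 6 (symmetric covariance) = 9.
- 4-variate normal: 4 (mean) + 4*5/2 = 10 (symmetric covariance) = 14.
Total = 9 + 14 = 23.
2 parameter(s) fixed at known values: 23 - 2 = 21.
Dimension = 21

21


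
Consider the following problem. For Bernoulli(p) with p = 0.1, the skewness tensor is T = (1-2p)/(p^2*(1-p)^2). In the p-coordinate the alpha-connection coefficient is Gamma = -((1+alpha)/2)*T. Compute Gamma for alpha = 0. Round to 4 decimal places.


Skewness (Amari-Chentsov) tensor: T = (1-2p)/(p^2*(1-p)^2).
p = 0.1, 1-2p = 0.8, p^2 = 0.01, (1-p)^2 = 0.81.
T = 0.8/(0.01 * 0.81) = 98.765432.
In the p-coordinate, Gamma^(alpha) = Gamma^(0) - (alpha/2)*T with Gamma^(0) = (1/2)*g'(p) = -T/2,
so Gamma^(alpha) = -((1+alpha)/2)*T.
alpha = 0, -(1+alpha)/2 = -0.5.
Gamma = -0.5 * 98.765432 = -49.3827

-49.3827


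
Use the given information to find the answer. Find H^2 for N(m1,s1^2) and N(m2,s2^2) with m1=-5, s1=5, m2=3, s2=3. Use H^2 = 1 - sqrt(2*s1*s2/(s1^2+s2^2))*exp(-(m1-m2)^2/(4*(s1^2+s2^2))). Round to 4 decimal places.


Squared Hellinger distance for Gaussians:
H^2 = 1 - sqrt(2*s1*s2/(s1^2+s2^2)) * exp(-(m1-m2)^2/(4*(s1^2+s2^2))).
s1^2 = 25, s2^2 = 9, s1^2+s2^2 = 34.
sqrt(2*5*3/(34)) = 0.939336.
(m1-m2)^2 = (-8)^2 = 64.
exp(-64/(4*34)) = exp(-0.470588) = 0.624635.
H^2 = 1 - 0.939336*0.624635 = 0.4133

0.4133


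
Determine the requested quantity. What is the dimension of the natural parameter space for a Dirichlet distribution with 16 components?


Exponential family dimension calculation:
Dirichlet with 16 components has 16 natural parameters.

16


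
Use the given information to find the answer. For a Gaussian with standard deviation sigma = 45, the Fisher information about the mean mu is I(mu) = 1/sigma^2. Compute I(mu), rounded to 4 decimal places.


The Fisher information for the mean of a normal distribution is I(mu) = 1/sigma^2.
sigma = 45, so sigma^2 = 2025.
I(mu) = 1/2025 = 0.0005

0.0005


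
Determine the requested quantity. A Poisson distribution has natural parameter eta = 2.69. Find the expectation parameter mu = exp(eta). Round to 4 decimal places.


Expectation parameter for Poisson exponential family:
mu = exp(eta).
eta = 2.69.
mu = exp(2.69) = 14.7317

14.7317


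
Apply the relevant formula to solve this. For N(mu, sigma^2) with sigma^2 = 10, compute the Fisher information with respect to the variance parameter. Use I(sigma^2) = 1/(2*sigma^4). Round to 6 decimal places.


Fisher information for variance: I(sigma^2) = 1/(2*sigma^4).
sigma^2 = 10, so sigma^4 = 100.
I = 1/(2*100) = 1/200 = 0.005000

0.005000


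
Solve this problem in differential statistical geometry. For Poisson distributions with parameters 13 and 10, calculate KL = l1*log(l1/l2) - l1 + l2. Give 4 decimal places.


KL divergence for Poisson:
KL = l1*log(l1/l2) - l1 + l2.
l1 = 13, l2 = 10.
log(13/10) = 0.262364.
l1*log(l1/l2) = 13 * 0.262364 = 3.410735.
KL = 3.410735 - 13 + 10 = 0.4107

0.4107


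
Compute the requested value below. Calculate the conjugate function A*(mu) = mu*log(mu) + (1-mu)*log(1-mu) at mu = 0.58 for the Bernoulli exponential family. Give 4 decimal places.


Legendre transform for Bernoulli:
A*(mu) = mu*log(mu) + (1-mu)*log(1-mu).
mu = 0.58, 1-mu = 0.42.
mu*log(mu) = 0.58*log(0.58) = -0.315942.
(1-mu)*log(1-mu) = 0.42*log(0.42) = -0.36435.
A* = -0.315942 + -0.36435 = -0.6803

-0.6803


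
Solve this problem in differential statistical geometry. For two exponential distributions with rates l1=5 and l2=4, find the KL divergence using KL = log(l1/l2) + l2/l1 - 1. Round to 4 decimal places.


KL divergence for exponential family:
KL = log(l1/l2) + l2/l1 - 1.
log(5/4) = 0.223144.
4/5 = 0.8.
KL = 0.223144 + 0.8 - 1 = 0.0231

0.0231


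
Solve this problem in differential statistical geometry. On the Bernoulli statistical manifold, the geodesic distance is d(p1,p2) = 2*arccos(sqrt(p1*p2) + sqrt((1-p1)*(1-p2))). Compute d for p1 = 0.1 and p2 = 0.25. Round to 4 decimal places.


Geodesic distance on Bernoulli manifold:
d(p1,p2) = 2*arccos(sqrt(p1*p2) + sqrt((1-p1)*(1-p2))).
sqrt(p1*p2) = sqrt(0.1*0.25) = 0.158114.
sqrt((1-p1)*(1-p2)) = sqrt(0.9*0.75) = 0.821584.
arg = 0.158114 + 0.821584 = 0.979698.
d = 2*arccos(0.979698) = 0.4037

0.4037


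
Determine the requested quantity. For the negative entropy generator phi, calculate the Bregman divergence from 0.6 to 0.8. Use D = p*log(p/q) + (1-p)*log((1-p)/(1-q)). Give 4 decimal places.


Bregman divergence with negative entropy generator:
D = p*log(p/q) + (1-p)*log((1-p)/(1-q)).
p = 0.6, q = 0.8.
p*log(p/q) = 0.6*log(0.6/0.8) = -0.172609.
(1-p)*log((1-p)/(1-q)) = 0.4*log(0.4/0.2) = 0.277259.
D = -0.172609 + 0.277259 = 0.1046

0.1046


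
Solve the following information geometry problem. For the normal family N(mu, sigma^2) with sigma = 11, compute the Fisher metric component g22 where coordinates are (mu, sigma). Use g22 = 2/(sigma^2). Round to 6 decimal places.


For the 2-parameter normal family, the Fisher metric has:
  g11 = 1/sigma^2, g22 = 2/sigma^2.
sigma = 11, sigma^2 = 121.
g22 = 0.016529

0.016529


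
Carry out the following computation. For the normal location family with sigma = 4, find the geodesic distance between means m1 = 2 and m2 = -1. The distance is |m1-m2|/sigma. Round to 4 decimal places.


On the fixed-variance normal subfamily, geodesic distance = |m1-m2|/sigma.
|2 - -1| = 3.
sigma = 4.
d = 3/4 = 0.7500

0.7500


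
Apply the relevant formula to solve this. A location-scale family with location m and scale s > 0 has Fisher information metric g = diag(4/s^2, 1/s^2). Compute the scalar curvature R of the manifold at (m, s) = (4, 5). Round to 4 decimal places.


The metric has the form g = (A dm^2 + B ds^2)/s^2 with A = 4, B = 1.
Substitute u = sqrt(A/B)*m: g = B*(du^2 + ds^2)/s^2, i.e. B times the
Poincare upper half-plane metric, which has constant Gaussian curvature -1.
Scaling a 2D metric by a constant c divides the Gaussian curvature by c,
so K = -1/B = -1/(1) = -1.0000 everywhere (the point (m, s) = (4, 5) is irrelevant:
the curvature is constant).
Scalar curvature in dimension 2: R = 2K = -2/(1) = -2.0000.

-2.0000


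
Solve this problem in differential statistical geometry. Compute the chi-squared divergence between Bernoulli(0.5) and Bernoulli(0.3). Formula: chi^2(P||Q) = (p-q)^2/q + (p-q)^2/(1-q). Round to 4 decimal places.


Chi-squared divergence between Bernoulli distributions:
chi^2 = (p-q)^2/q + (p-q)^2/(1-q).
p = 0.5, q = 0.3, p-q = 0.2.
(p-q)^2 = 0.04.
term1 = 0.04/0.3 = 0.133333.
term2 = 0.04/0.7 = 0.057143.
chi^2 = 0.133333 + 0.057143 = 0.1905

0.1905


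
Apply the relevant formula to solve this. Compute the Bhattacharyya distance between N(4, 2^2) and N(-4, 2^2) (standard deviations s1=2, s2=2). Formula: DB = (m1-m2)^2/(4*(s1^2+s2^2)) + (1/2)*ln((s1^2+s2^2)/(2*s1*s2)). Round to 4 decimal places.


Bhattacharyya distance between two Gaussians:
DB = (m1-m2)^2/(4*(s1^2+s2^2)) + (1/2)*ln((s1^2+s2^2)/(2*s1*s2)).
(m1-m2)^2 = (8)^2 = 64.
s1^2+s2^2 = 4 + 4 = 8.
term1 = 64/32 = 2.0.
term2 = 0.5*ln(8/8.0) = 0.0.
DB = 2.0 + 0.0 = 2.0000

2.0000


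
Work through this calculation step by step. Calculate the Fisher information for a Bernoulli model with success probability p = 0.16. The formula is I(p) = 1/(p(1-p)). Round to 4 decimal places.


For Bernoulli(p), Fisher information is I(p) = 1/(p*(1-p)).
p = 0.16, 1-p = 0.84.
p*(1-p) = 0.1344.
I(p) = 1/0.1344 = 7.4405

7.4405


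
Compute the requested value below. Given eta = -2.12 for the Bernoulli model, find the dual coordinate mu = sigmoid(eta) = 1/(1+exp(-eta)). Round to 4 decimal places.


Dual coordinate (expectation parameter) for Bernoulli:
mu = 1/(1+exp(-eta)).
eta = -2.12.
exp(-eta) = exp(2.12) = 8.331137.
mu = 1/(1+8.331137) = 0.1072

0.1072


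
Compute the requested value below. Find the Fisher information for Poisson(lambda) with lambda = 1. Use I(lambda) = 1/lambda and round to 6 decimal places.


Fisher information for Poisson: I(lambda) = 1/lambda.
lambda = 1.
I(lambda) = 1/1 = 1.000000

1.000000


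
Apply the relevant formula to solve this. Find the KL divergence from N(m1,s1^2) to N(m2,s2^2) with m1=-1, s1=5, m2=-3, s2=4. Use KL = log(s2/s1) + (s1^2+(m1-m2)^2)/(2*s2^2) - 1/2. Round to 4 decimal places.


KL divergence between normal distributions:
KL = log(s2/s1) + (s1^2 + (m1-m2)^2)/(2*s2^2) - 1/2.
log(4/5) = -0.223144.
(5^2 + (-1--3)^2)/(2*4^2) = (25 + 4)/32 = 0.90625.
KL = -0.223144 + 0.90625 - 0.5 = 0.1831

0.1831


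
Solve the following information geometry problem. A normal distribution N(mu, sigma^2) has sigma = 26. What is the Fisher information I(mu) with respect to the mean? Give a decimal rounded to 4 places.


The Fisher information for the mean of a normal distribution is I(mu) = 1/sigma^2.
sigma = 26, so sigma^2 = 676.
I(mu) = 1/676 = 0.0015

0.0015


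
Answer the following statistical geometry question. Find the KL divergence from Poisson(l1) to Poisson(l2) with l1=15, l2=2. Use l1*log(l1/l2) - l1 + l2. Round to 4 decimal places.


KL divergence for Poisson:
KL = l1*log(l1/l2) - l1 + l2.
l1 = 15, l2 = 2.
log(15/2) = 2.014903.
l1*log(l1/l2) = 15 * 2.014903 = 30.223545.
KL = 30.223545 - 15 + 2 = 17.2235

17.2235


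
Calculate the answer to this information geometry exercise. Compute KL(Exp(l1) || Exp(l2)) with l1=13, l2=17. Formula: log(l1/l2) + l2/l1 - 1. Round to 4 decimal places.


KL divergence for exponential family:
KL = log(l1/l2) + l2/l1 - 1.
log(13/17) = -0.268264.
17/13 = 1.307692.
KL = -0.268264 + 1.307692 - 1 = 0.0394

0.0394


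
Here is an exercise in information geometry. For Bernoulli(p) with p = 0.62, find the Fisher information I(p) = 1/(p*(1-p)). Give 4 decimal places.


For Bernoulli(p), Fisher information is I(p) = 1/(p*(1-p)).
p = 0.62, 1-p = 0.38.
p*(1-p) = 0.2356.
I(p) = 1/0.2356 = 4.2445

4.2445


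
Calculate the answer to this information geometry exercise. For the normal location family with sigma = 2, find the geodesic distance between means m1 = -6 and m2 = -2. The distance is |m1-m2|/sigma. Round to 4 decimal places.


On the fixed-variance normal subfamily, geodesic distance = |m1-m2|/sigma.
|-6 - -2| = 4.
sigma = 2.
d = 4/2 = 2.0000

2.0000


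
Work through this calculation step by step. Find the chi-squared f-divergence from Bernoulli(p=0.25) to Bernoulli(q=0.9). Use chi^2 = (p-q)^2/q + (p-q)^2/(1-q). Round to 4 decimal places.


Chi-squared divergence between Bernoulli distributions:
chi^2 = (p-q)^2/q + (p-q)^2/(1-q).
p = 0.25, q = 0.9, p-q = -0.65.
(p-q)^2 = 0.4225.
term1 = 0.4225/0.9 = 0.469444.
term2 = 0.4225/0.1 = 4.225.
chi^2 = 0.469444 + 4.225 = 4.6944

4.6944


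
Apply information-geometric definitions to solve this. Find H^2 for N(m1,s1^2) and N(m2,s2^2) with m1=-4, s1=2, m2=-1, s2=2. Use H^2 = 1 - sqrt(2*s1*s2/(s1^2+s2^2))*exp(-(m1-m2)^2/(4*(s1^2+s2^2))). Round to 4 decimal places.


Squared Hellinger distance for Gaussians:
H^2 = 1 - sqrt(2*s1*s2/(s1^2+s2^2)) * exp(-(m1-m2)^2/(4*(s1^2+s2^2))).
s1^2 = 4, s2^2 = 4, s1^2+s2^2 = 8.
sqrt(2*2*2/(8)) = 1.0.
(m1-m2)^2 = (-3)^2 = 9.
exp(-9/(4*8)) = exp(-0.28125) = 0.75484.
H^2 = 1 - 1.0*0.75484 = 0.2452

0.2452


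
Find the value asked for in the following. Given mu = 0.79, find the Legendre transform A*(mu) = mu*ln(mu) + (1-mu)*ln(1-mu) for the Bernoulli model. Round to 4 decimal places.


Legendre transform for Bernoulli:
A*(mu) = mu*log(mu) + (1-mu)*log(1-mu).
mu = 0.79, 1-mu = 0.21.
mu*log(mu) = 0.79*log(0.79) = -0.186221.
(1-mu)*log(1-mu) = 0.21*log(0.21) = -0.327736.
A* = -0.186221 + -0.327736 = -0.5140

-0.5140


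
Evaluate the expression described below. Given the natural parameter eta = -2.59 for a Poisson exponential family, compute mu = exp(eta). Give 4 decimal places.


Expectation parameter for Poisson exponential family:
mu = exp(eta).
eta = -2.59.
mu = exp(-2.59) = 0.0750

0.0750


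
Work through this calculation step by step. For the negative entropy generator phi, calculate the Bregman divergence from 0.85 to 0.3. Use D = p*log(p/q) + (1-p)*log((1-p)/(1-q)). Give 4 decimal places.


Bregman divergence with negative entropy generator:
D = p*log(p/q) + (1-p)*log((1-p)/(1-q)).
p = 0.85, q = 0.3.
p*log(p/q) = 0.85*log(0.85/0.3) = 0.885236.
(1-p)*log((1-p)/(1-q)) = 0.15*log(0.15/0.7) = -0.231067.
D = 0.885236 + -0.231067 = 0.6542

0.6542


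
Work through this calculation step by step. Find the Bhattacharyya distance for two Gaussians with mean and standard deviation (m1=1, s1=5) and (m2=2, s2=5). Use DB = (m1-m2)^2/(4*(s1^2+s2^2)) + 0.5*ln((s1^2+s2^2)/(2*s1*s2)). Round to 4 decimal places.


Bhattacharyya distance between two Gaussians:
DB = (m1-m2)^2/(4*(s1^2+s2^2)) + (1/2)*ln((s1^2+s2^2)/(2*s1*s2)).
(m1-m2)^2 = (-1)^2 = 1.
s1^2+s2^2 = 25 + 25 = 50.
term1 = 1/200 = 0.005.
term2 = 0.5*ln(50/50.0) = 0.0.
DB = 0.005 + 0.0 = 0.0050

0.0050


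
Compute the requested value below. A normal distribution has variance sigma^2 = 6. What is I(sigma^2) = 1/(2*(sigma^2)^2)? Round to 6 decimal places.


Fisher information for variance: I(sigma^2) = 1/(2*sigma^4).
sigma^2 = 6, so sigma^4 = 36.
I = 1/(2*36) = 1/72 = 0.013889

0.013889


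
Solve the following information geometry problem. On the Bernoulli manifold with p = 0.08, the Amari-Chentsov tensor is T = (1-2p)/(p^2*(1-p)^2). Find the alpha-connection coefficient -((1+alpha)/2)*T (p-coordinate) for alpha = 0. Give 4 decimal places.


Skewness (Amari-Chentsov) tensor: T = (1-2p)/(p^2*(1-p)^2).
p = 0.08, 1-2p = 0.84, p^2 = 0.0064, (1-p)^2 = 0.8464.
T = 0.84/(0.0064 * 0.8464) = 155.068526.
In the p-coordinate, Gamma^(alpha) = Gamma^(0) - (alpha/2)*T with Gamma^(0) = (1/2)*g'(p) = -T/2,
so Gamma^(alpha) = -((1+alpha)/2)*T.
alpha = 0, -(1+alpha)/2 = -0.5.
Gamma = -0.5 * 155.068526 = -77.5343

-77.5343


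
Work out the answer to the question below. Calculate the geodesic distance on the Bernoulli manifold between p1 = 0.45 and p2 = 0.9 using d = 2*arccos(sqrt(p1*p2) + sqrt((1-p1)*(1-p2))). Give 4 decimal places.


Geodesic distance on Bernoulli manifold:
d(p1,p2) = 2*arccos(sqrt(p1*p2) + sqrt((1-p1)*(1-p2))).
sqrt(p1*p2) = sqrt(0.45*0.9) = 0.636396.
sqrt((1-p1)*(1-p2)) = sqrt(0.55*0.1) = 0.234521.
arg = 0.636396 + 0.234521 = 0.870917.
d = 2*arccos(0.870917) = 1.0275

1.0275


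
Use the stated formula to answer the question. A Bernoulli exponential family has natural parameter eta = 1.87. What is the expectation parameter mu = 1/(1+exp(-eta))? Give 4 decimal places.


Dual coordinate (expectation parameter) for Bernoulli:
mu = 1/(1+exp(-eta)).
eta = 1.87.
exp(-eta) = exp(-1.87) = 0.154124.
mu = 1/(1+0.154124) = 0.8665

0.8665


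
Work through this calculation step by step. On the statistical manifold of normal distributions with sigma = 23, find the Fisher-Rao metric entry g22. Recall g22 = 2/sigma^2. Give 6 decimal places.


For the 2-parameter normal family, the Fisher metric has:
  g11 = 1/sigma^2, g22 = 2/sigma^2.
sigma = 23, sigma^2 = 529.
g22 = 0.003781

0.003781


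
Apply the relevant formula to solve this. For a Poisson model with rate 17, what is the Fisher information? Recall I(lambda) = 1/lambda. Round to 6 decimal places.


Fisher information for Poisson: I(lambda) = 1/lambda.
lambda = 17.
I(lambda) = 1/17 = 0.058824

0.058824


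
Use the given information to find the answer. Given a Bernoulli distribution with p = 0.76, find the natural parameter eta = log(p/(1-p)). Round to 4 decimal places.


Natural parameter for Bernoulli: eta = log(p/(1-p)).
p = 0.76, 1-p = 0.24.
p/(1-p) = 3.166667.
eta = log(3.166667) = 1.1527

1.1527


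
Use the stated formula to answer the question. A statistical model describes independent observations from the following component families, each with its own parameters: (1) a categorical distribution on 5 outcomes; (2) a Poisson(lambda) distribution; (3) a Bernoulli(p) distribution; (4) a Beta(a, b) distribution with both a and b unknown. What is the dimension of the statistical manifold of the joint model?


The dimension of a statistical manifold equals the number of free
(independent) real parameters of the model. For a product of independent
blocks the parameter counts add.
- categorical on 5 outcomes (probabilities sum to 1): 5-1 = 4.
- Poisson (lambda): 1.
- Bernoulli (p): 1.
- Beta (a, b): 2.
Total = 4 + 1 + 1 + 2 = 8.
Dimension = 8

8


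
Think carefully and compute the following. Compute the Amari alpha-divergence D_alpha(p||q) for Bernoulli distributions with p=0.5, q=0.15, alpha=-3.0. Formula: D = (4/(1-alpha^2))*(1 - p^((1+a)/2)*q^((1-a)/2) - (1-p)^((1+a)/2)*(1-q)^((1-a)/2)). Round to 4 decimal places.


Amari alpha-divergence:
D = (4/(1-alpha^2))*(1 - p^((1+a)/2)*q^((1-a)/2) - (1-p)^((1+a)/2)*(1-q)^((1-a)/2)).
alpha = -3.0, p = 0.5, q = 0.15.
e1 = (1+alpha)/2 = -1.0, e2 = (1-alpha)/2 = 2.0.
t1 = p^e1 * q^e2 = 0.5^-1.0 * 0.15^2.0 = 0.045.
t2 = (1-p)^e1 * (1-q)^e2 = 0.5^-1.0 * 0.85^2.0 = 1.445.
4/(1-alpha^2) = -0.5.
D = -0.5*(1 - 0.045 - 1.445) = 0.2450

0.2450


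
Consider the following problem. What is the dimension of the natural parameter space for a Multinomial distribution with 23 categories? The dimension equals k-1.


Exponential family dimension calculation:
For Multinomial with k=23 categories, dim = k-1 = 22.

22


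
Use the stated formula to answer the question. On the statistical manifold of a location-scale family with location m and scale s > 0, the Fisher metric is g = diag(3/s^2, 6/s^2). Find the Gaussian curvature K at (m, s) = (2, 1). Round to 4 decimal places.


The metric has the form g = (A dm^2 + B ds^2)/s^2 with A = 3, B = 6.
Substitute u = sqrt(A/B)*m: g = B*(du^2 + ds^2)/s^2, i.e. B times the
Poincare upper half-plane metric, which has constant Gaussian curvature -1.
Scaling a 2D metric by a constant c divides the Gaussian curvature by c,
so K = -1/B = -1/(6) = -0.1667 everywhere (the point (m, s) = (2, 1) is irrelevant:
the curvature is constant).
The requested Gaussian curvature is K = -0.1667.

-0.1667


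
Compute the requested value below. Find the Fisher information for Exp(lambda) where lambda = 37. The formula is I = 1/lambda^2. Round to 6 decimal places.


Fisher information for exponential: I(lambda) = 1/lambda^2.
lambda = 37, lambda^2 = 1369.
I = 1/1369 = 0.000730

0.000730


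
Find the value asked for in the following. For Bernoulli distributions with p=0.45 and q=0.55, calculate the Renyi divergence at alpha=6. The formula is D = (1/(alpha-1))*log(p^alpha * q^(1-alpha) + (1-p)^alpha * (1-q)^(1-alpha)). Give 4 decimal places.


Renyi divergence of order alpha between Bernoulli distributions:
D = (1/(alpha-1))*log(p^alpha * q^(1-alpha) + (1-p)^alpha * (1-q)^(1-alpha)).
alpha = 6, p = 0.45, q = 0.55.
p^alpha * q^(1-alpha) = 0.45^6 * 0.55^-5 = 0.164992.
(1-p)^alpha * (1-q)^(1-alpha) = 0.55^6 * 0.45^-5 = 1.500077.
sum = 0.164992 + 1.500077 = 1.665069.
D = (1/5)*log(1.665069) = 0.1020

0.1020


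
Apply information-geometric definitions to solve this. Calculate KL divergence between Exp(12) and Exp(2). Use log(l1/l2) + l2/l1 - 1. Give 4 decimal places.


KL divergence for exponential family:
KL = log(l1/l2) + l2/l1 - 1.
log(12/2) = 1.791759.
2/12 = 0.166667.
KL = 1.791759 + 0.166667 - 1 = 0.9584

0.9584


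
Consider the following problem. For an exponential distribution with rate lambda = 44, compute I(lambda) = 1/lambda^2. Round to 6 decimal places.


Fisher information for exponential: I(lambda) = 1/lambda^2.
lambda = 44, lambda^2 = 1936.
I = 1/1936 = 0.000517

0.000517


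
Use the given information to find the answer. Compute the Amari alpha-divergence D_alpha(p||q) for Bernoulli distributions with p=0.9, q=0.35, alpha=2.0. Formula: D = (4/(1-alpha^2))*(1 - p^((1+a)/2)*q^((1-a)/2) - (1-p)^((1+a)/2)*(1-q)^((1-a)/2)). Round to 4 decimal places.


Amari alpha-divergence:
D = (4/(1-alpha^2))*(1 - p^((1+a)/2)*q^((1-a)/2) - (1-p)^((1+a)/2)*(1-q)^((1-a)/2)).
alpha = 2.0, p = 0.9, q = 0.35.
e1 = (1+alpha)/2 = 1.5, e2 = (1-alpha)/2 = -0.5.
t1 = p^e1 * q^e2 = 0.9^1.5 * 0.35^-0.5 = 1.443211.
t2 = (1-p)^e1 * (1-q)^e2 = 0.1^1.5 * 0.65^-0.5 = 0.039223.
4/(1-alpha^2) = -1.333333.
D = -1.333333*(1 - 1.443211 - 0.039223) = 0.6432

0.6432
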